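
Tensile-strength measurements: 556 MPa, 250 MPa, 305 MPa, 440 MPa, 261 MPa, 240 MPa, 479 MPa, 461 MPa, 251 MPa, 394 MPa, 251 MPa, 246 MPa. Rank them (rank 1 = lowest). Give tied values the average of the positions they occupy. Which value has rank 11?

Sorted (ascending): 240, 246, 250, 251, 251, 261, 305, 394, 440, 461, 479, 556
The 2 values of 251 occupy positions 4–5 → average rank (4+5)/2 = 4.5.
Rank 11 → value 479.

479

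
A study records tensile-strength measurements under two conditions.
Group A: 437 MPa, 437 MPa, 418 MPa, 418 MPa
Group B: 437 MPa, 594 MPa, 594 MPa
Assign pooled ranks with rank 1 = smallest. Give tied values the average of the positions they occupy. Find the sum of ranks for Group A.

11

Sorted (ascending): 418, 418, 437, 437, 437, 594, 594
The 2 values of 418 occupy positions 1–2 → average rank (1+2)/2 = 1.5.
The 3 values of 437 occupy positions 3–5 → average rank 4.
The 2 values of 594 occupy positions 6–7 → average rank (6+7)/2 = 6.5.
Group A values → pooled ranks: 437→4, 437→4, 418→1.5, 418→1.5
Rank sum = 4 + 4 + 1.5 + 1.5 = 11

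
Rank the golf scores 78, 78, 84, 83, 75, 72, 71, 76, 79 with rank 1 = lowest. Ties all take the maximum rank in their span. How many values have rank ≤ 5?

Sorted (ascending): 71, 72, 75, 76, 78, 78, 79, 83, 84
The 2 values of 78 occupy positions 5–6 → each gets rank 6.
Ranks ≤ 5: {1, 2, 3, 4} → 4 values.

4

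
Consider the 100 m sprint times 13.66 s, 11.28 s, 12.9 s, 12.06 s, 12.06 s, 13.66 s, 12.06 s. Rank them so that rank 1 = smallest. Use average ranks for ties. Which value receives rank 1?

11.28

Sorted (ascending): 11.28, 12.06, 12.06, 12.06, 12.9, 13.66, 13.66
The 3 values of 12.06 occupy positions 2–4 → average rank 3.
The 2 values of 13.66 occupy positions 6–7 → average rank (6+7)/2 = 6.5.
Rank 1 → value 11.28.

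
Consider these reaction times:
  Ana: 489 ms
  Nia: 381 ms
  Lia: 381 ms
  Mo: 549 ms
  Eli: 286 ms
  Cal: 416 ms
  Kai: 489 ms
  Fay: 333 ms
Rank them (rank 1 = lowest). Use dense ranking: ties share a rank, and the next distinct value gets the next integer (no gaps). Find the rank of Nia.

3

Sorted (ascending): 286, 333, 381, 381, 416, 489, 489, 549
The 2 values of 381 share dense rank 3.
The 2 values of 489 share dense rank 5.
Remaining distinct values take the next consecutive integers.
Nia has value 381 ms → rank 3.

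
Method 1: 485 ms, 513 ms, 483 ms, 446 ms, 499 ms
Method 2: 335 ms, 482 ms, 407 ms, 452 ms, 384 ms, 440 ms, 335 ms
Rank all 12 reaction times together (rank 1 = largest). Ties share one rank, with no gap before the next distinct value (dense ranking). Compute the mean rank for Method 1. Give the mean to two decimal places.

3.40

Sorted (descending): 513, 499, 485, 483, 482, 452, 446, 440, 407, 384, 335, 335
The 2 values of 335 share dense rank 11.
Remaining distinct values take the next consecutive integers.
Method 1 values → pooled ranks: 485→3, 513→1, 483→4, 446→7, 499→2
Mean rank = (3 + 1 + 4 + 7 + 2) / 5 = 3.40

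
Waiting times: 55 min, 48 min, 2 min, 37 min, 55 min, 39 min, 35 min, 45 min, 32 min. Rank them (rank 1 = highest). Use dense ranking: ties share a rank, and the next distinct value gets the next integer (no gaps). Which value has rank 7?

32

Sorted (descending): 55, 55, 48, 45, 39, 37, 35, 32, 2
The 2 values of 55 share dense rank 1.
Remaining distinct values take the next consecutive integers.
Rank 7 → value 32.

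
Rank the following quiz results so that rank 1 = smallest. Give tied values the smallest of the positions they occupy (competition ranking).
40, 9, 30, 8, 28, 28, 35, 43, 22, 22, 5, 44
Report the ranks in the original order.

Sorted (ascending): 5, 8, 9, 22, 22, 28, 28, 30, 35, 40, 43, 44
The 2 values of 22 occupy positions 4–5 → each gets rank 4.
The 2 values of 28 occupy positions 6–7 → each gets rank 6.

10, 3, 8, 2, 6, 6, 9, 11, 4, 4, 1, 12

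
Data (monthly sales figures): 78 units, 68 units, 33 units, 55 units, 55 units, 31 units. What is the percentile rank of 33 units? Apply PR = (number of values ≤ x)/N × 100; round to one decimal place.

N = 6.
Strictly below 33: 1. Equal to 33: 1.
PR = 2/6 × 100 = 33.3

33.3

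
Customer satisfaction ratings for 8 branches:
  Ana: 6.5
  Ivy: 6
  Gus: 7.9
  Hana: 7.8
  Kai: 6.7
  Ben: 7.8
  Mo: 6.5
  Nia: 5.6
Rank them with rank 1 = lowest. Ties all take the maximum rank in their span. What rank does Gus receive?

Sorted (ascending): 5.6, 6, 6.5, 6.5, 6.7, 7.8, 7.8, 7.9
The 2 values of 6.5 occupy positions 3–4 → each gets rank 4.
The 2 values of 7.8 occupy positions 6–7 → each gets rank 7.
Gus has value 7.9 → rank 8.

8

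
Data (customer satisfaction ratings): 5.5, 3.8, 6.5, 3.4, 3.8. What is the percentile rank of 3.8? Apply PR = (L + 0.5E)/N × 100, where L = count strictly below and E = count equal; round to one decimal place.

40.0

N = 5.
Strictly below 3.8: 1. Equal to 3.8: 2.
PR = (1 + 0.5·2)/5 × 100 = 40.0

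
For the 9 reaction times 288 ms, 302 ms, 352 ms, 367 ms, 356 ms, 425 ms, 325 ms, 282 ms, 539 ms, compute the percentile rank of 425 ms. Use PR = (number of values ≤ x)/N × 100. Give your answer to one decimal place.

88.9

N = 9.
Strictly below 425: 7. Equal to 425: 1.
PR = 8/9 × 100 = 88.9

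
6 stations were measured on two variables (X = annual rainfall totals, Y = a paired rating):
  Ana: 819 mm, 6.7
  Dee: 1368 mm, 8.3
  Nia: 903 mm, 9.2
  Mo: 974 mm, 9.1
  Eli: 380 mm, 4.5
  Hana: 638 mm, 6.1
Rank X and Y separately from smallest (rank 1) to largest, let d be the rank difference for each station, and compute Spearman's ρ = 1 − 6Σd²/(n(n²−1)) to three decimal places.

0.771

Ranks of variable 1: 3, 6, 4, 5, 1, 2
Ranks of variable 2: 3, 4, 6, 5, 1, 2
d = r₁ − r₂: 0, 2, -2, 0, 0, 0
d²: 0, 4, 4, 0, 0, 0; Σd² = 8
ρ = 1 − 6·8/(6·35) = 1 − 48/210 = 0.771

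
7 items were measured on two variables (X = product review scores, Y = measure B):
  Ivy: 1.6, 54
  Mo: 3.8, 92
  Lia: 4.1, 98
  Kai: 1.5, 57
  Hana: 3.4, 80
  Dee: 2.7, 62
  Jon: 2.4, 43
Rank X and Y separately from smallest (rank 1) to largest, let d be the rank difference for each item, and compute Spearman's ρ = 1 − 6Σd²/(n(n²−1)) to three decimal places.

0.857

Ranks of variable 1: 2, 6, 7, 1, 5, 4, 3
Ranks of variable 2: 2, 6, 7, 3, 5, 4, 1
d = r₁ − r₂: 0, 0, 0, -2, 0, 0, 2
d²: 0, 0, 0, 4, 0, 0, 4; Σd² = 8
ρ = 1 − 6·8/(7·48) = 1 − 48/336 = 0.857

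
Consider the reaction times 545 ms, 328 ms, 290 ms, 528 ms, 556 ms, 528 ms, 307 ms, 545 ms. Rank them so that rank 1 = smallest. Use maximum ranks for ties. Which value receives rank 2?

Sorted (ascending): 290, 307, 328, 528, 528, 545, 545, 556
The 2 values of 528 occupy positions 4–5 → each gets rank 5.
The 2 values of 545 occupy positions 6–7 → each gets rank 7.
Rank 2 → value 307.

307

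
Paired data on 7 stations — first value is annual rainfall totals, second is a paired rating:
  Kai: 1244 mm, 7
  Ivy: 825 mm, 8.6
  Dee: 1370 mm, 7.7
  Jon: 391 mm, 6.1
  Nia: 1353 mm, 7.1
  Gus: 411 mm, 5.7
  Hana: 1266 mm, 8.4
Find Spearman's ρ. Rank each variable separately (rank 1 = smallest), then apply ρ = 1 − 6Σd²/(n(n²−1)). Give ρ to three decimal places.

Ranks of variable 1: 4, 3, 7, 1, 6, 2, 5
Ranks of variable 2: 3, 7, 5, 2, 4, 1, 6
d = r₁ − r₂: 1, -4, 2, -1, 2, 1, -1
d²: 1, 16, 4, 1, 4, 1, 1; Σd² = 28
ρ = 1 − 6·28/(7·48) = 1 − 168/336 = 0.500

0.500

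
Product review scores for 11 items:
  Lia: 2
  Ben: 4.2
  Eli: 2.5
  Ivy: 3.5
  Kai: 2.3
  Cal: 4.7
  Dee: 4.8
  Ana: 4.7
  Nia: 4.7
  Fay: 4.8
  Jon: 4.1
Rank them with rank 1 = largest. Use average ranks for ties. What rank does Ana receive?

4

Sorted (descending): 4.8, 4.8, 4.7, 4.7, 4.7, 4.2, 4.1, 3.5, 2.5, 2.3, 2
The 2 values of 4.8 occupy positions 1–2 → average rank (1+2)/2 = 1.5.
The 3 values of 4.7 occupy positions 3–5 → average rank 4.
Ana has value 4.7 → rank 4.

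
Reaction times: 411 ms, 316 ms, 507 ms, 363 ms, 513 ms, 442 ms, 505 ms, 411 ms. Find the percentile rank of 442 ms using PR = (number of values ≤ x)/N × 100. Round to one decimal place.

62.5

N = 8.
Strictly below 442: 4. Equal to 442: 1.
PR = 5/8 × 100 = 62.5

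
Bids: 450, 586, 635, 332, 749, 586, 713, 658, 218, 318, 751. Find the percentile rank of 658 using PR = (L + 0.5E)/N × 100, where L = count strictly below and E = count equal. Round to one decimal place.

N = 11.
Strictly below 658: 7. Equal to 658: 1.
PR = (7 + 0.5·1)/11 × 100 = 68.2

68.2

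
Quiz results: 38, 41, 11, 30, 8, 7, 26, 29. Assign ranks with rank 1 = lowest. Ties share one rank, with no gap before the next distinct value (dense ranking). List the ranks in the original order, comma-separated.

7, 8, 3, 6, 2, 1, 4, 5

Sorted (ascending): 7, 8, 11, 26, 29, 30, 38, 41
No ties — each value takes its position as its rank.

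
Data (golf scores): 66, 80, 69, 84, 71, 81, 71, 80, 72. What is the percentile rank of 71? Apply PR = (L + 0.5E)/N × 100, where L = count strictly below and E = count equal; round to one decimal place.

33.3

N = 9.
Strictly below 71: 2. Equal to 71: 2.
PR = (2 + 0.5·2)/9 × 100 = 33.3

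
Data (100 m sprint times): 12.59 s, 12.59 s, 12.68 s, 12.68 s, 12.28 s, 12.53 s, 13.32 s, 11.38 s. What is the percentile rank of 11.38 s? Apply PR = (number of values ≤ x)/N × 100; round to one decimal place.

N = 8.
Strictly below 11.38: 0. Equal to 11.38: 1.
PR = 1/8 × 100 = 12.5

12.5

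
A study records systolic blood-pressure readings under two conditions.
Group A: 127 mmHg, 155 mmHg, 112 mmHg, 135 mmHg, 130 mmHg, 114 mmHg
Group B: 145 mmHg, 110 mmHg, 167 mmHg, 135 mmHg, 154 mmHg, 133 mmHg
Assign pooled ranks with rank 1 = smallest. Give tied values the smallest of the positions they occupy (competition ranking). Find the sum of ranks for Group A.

32

Sorted (ascending): 110, 112, 114, 127, 130, 133, 135, 135, 145, 154, 155, 167
The 2 values of 135 occupy positions 7–8 → each gets rank 7.
Group A values → pooled ranks: 127→4, 155→11, 112→2, 135→7, 130→5, 114→3
Rank sum = 4 + 11 + 2 + 7 + 5 + 3 = 32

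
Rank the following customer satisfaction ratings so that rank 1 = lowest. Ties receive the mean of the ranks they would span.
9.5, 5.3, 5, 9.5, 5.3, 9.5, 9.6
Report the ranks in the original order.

5, 2.5, 1, 5, 2.5, 5, 7

Sorted (ascending): 5, 5.3, 5.3, 9.5, 9.5, 9.5, 9.6
The 2 values of 5.3 occupy positions 2–3 → average rank (2+3)/2 = 2.5.
The 3 values of 9.5 occupy positions 4–6 → average rank 5.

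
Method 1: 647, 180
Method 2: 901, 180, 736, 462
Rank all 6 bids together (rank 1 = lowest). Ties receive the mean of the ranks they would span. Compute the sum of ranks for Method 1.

Sorted (ascending): 180, 180, 462, 647, 736, 901
The 2 values of 180 occupy positions 1–2 → average rank (1+2)/2 = 1.5.
Method 1 values → pooled ranks: 647→4, 180→1.5
Rank sum = 4 + 1.5 = 5.5

5.5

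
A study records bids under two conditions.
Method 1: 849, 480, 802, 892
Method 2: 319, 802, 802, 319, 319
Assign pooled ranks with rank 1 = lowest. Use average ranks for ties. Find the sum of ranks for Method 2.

Sorted (ascending): 319, 319, 319, 480, 802, 802, 802, 849, 892
The 3 values of 319 occupy positions 1–3 → average rank 2.
The 3 values of 802 occupy positions 5–7 → average rank 6.
Method 2 values → pooled ranks: 319→2, 802→6, 802→6, 319→2, 319→2
Rank sum = 2 + 6 + 6 + 2 + 2 = 18

18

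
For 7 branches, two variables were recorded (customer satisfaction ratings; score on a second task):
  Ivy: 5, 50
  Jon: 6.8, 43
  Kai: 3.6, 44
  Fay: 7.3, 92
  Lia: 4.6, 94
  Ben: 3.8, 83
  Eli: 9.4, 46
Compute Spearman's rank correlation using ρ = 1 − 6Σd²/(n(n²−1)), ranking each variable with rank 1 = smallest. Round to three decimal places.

Ranks of variable 1: 4, 5, 1, 6, 3, 2, 7
Ranks of variable 2: 4, 1, 2, 6, 7, 5, 3
d = r₁ − r₂: 0, 4, -1, 0, -4, -3, 4
d²: 0, 16, 1, 0, 16, 9, 16; Σd² = 58
ρ = 1 − 6·58/(7·48) = 1 − 348/336 = -0.036

-0.036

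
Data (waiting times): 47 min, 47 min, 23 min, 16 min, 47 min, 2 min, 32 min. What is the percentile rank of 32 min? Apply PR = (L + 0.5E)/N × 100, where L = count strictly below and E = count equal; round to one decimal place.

N = 7.
Strictly below 32: 3. Equal to 32: 1.
PR = (3 + 0.5·1)/7 × 100 = 50.0

50.0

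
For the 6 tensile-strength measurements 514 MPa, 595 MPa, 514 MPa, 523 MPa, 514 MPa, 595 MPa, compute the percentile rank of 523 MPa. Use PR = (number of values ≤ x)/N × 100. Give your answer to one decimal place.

N = 6.
Strictly below 523: 3. Equal to 523: 1.
PR = 4/6 × 100 = 66.7

66.7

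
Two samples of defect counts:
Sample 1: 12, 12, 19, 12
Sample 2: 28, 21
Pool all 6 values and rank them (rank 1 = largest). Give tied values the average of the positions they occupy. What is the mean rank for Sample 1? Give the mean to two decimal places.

Sorted (descending): 28, 21, 19, 12, 12, 12
The 3 values of 12 occupy positions 4–6 → average rank 5.
Sample 1 values → pooled ranks: 12→5, 12→5, 19→3, 12→5
Mean rank = (5 + 5 + 3 + 5) / 4 = 4.50

4.50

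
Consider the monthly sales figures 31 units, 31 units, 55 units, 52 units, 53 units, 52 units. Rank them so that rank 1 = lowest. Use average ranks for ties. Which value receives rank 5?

53

Sorted (ascending): 31, 31, 52, 52, 53, 55
The 2 values of 31 occupy positions 1–2 → average rank (1+2)/2 = 1.5.
The 2 values of 52 occupy positions 3–4 → average rank (3+4)/2 = 3.5.
Rank 5 → value 53.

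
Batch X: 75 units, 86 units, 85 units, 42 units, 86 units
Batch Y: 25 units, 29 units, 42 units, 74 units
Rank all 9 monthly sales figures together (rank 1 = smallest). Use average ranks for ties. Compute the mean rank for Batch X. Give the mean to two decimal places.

6.70

Sorted (ascending): 25, 29, 42, 42, 74, 75, 85, 86, 86
The 2 values of 42 occupy positions 3–4 → average rank (3+4)/2 = 3.5.
The 2 values of 86 occupy positions 8–9 → average rank (8+9)/2 = 8.5.
Batch X values → pooled ranks: 75→6, 86→8.5, 85→7, 42→3.5, 86→8.5
Mean rank = (6 + 8.5 + 7 + 3.5 + 8.5) / 5 = 6.70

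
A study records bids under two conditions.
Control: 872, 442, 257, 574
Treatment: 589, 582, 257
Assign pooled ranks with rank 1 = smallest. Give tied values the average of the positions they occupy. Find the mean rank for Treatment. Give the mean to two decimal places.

4.17

Sorted (ascending): 257, 257, 442, 574, 582, 589, 872
The 2 values of 257 occupy positions 1–2 → average rank (1+2)/2 = 1.5.
Treatment values → pooled ranks: 589→6, 582→5, 257→1.5
Mean rank = (6 + 5 + 1.5) / 3 = 4.17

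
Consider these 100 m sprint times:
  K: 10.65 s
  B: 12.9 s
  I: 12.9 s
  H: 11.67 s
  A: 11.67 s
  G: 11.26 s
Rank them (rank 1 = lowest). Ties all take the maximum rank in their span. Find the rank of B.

Sorted (ascending): 10.65, 11.26, 11.67, 11.67, 12.9, 12.9
The 2 values of 11.67 occupy positions 3–4 → each gets rank 4.
The 2 values of 12.9 occupy positions 5–6 → each gets rank 6.
B has value 12.9 s → rank 6.

6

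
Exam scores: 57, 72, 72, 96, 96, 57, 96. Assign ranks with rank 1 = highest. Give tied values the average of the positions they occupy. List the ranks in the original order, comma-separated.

Sorted (descending): 96, 96, 96, 72, 72, 57, 57
The 3 values of 96 occupy positions 1–3 → average rank 2.
The 2 values of 72 occupy positions 4–5 → average rank (4+5)/2 = 4.5.
The 2 values of 57 occupy positions 6–7 → average rank (6+7)/2 = 6.5.

6.5, 4.5, 4.5, 2, 2, 6.5, 2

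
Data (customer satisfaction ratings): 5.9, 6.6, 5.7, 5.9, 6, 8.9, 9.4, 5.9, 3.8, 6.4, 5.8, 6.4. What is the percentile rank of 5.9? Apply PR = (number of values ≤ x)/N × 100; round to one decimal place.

N = 12.
Strictly below 5.9: 3. Equal to 5.9: 3.
PR = 6/12 × 100 = 50.0

50.0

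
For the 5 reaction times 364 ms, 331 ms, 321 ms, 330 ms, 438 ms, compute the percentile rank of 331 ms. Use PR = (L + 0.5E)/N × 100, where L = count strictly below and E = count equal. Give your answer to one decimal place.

50.0

N = 5.
Strictly below 331: 2. Equal to 331: 1.
PR = (2 + 0.5·1)/5 × 100 = 50.0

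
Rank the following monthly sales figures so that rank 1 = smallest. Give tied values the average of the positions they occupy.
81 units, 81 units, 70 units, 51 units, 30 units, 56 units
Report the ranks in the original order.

5.5, 5.5, 4, 2, 1, 3

Sorted (ascending): 30, 51, 56, 70, 81, 81
The 2 values of 81 occupy positions 5–6 → average rank (5+6)/2 = 5.5.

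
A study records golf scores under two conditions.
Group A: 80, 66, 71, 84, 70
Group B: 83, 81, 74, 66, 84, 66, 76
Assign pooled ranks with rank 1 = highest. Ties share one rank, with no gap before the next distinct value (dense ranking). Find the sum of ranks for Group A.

29

Sorted (descending): 84, 84, 83, 81, 80, 76, 74, 71, 70, 66, 66, 66
The 2 values of 84 share dense rank 1.
The 3 values of 66 share dense rank 9.
Remaining distinct values take the next consecutive integers.
Group A values → pooled ranks: 80→4, 66→9, 71→7, 84→1, 70→8
Rank sum = 4 + 9 + 7 + 1 + 8 = 29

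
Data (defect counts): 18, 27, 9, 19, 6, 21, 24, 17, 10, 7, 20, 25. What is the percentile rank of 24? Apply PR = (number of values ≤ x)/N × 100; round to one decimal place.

83.3

N = 12.
Strictly below 24: 9. Equal to 24: 1.
PR = 10/12 × 100 = 83.3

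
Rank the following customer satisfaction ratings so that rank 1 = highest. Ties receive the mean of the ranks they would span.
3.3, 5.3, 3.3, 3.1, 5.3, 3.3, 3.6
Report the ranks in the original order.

5, 1.5, 5, 7, 1.5, 5, 3

Sorted (descending): 5.3, 5.3, 3.6, 3.3, 3.3, 3.3, 3.1
The 2 values of 5.3 occupy positions 1–2 → average rank (1+2)/2 = 1.5.
The 3 values of 3.3 occupy positions 4–6 → average rank 5.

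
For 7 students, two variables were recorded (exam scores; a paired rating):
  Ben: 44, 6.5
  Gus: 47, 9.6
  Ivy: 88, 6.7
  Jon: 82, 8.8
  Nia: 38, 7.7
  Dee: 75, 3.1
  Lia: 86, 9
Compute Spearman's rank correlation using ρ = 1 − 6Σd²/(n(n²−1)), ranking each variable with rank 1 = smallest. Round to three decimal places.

Ranks of variable 1: 2, 3, 7, 5, 1, 4, 6
Ranks of variable 2: 2, 7, 3, 5, 4, 1, 6
d = r₁ − r₂: 0, -4, 4, 0, -3, 3, 0
d²: 0, 16, 16, 0, 9, 9, 0; Σd² = 50
ρ = 1 − 6·50/(7·48) = 1 − 300/336 = 0.107

0.107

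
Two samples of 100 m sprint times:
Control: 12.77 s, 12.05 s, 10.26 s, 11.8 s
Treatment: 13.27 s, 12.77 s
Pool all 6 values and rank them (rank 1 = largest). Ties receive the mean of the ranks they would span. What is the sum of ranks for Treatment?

Sorted (descending): 13.27, 12.77, 12.77, 12.05, 11.8, 10.26
The 2 values of 12.77 occupy positions 2–3 → average rank (2+3)/2 = 2.5.
Treatment values → pooled ranks: 13.27→1, 12.77→2.5
Rank sum = 1 + 2.5 = 3.5

3.5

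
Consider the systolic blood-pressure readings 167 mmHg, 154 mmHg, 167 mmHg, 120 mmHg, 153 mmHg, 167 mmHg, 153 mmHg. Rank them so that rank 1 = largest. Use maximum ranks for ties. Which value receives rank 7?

120

Sorted (descending): 167, 167, 167, 154, 153, 153, 120
The 3 values of 167 occupy positions 1–3 → each gets rank 3.
The 2 values of 153 occupy positions 5–6 → each gets rank 6.
Rank 7 → value 120.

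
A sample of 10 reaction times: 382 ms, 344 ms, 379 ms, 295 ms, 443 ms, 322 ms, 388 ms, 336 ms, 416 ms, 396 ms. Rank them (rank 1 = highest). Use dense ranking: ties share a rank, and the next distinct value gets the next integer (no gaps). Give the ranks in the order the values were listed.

5, 7, 6, 10, 1, 9, 4, 8, 2, 3

Sorted (descending): 443, 416, 396, 388, 382, 379, 344, 336, 322, 295
No ties — each value takes its position as its rank.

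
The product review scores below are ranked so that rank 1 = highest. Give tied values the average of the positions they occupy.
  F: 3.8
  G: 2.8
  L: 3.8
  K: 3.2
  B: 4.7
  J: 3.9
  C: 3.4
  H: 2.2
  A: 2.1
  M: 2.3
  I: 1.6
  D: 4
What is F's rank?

Sorted (descending): 4.7, 4, 3.9, 3.8, 3.8, 3.4, 3.2, 2.8, 2.3, 2.2, 2.1, 1.6
The 2 values of 3.8 occupy positions 4–5 → average rank (4+5)/2 = 4.5.
F has value 3.8 → rank 4.5.

4.5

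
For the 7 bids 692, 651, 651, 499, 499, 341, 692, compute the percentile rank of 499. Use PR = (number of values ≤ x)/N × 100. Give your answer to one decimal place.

N = 7.
Strictly below 499: 1. Equal to 499: 2.
PR = 3/7 × 100 = 42.9

42.9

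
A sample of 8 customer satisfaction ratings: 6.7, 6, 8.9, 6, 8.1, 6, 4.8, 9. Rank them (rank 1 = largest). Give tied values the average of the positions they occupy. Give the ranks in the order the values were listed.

4, 6, 2, 6, 3, 6, 8, 1

Sorted (descending): 9, 8.9, 8.1, 6.7, 6, 6, 6, 4.8
The 3 values of 6 occupy positions 5–7 → average rank 6.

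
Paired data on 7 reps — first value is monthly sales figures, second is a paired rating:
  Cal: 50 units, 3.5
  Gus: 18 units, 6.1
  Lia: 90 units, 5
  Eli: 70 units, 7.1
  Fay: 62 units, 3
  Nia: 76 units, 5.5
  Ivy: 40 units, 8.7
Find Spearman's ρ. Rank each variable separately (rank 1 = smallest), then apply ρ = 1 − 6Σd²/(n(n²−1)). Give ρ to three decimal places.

Ranks of variable 1: 3, 1, 7, 5, 4, 6, 2
Ranks of variable 2: 2, 5, 3, 6, 1, 4, 7
d = r₁ − r₂: 1, -4, 4, -1, 3, 2, -5
d²: 1, 16, 16, 1, 9, 4, 25; Σd² = 72
ρ = 1 − 6·72/(7·48) = 1 − 432/336 = -0.286

-0.286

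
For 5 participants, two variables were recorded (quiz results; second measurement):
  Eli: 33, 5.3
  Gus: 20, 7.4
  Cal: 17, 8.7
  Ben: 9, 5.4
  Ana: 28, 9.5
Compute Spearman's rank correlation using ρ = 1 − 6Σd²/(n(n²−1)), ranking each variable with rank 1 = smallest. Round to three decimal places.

-0.100

Ranks of variable 1: 5, 3, 2, 1, 4
Ranks of variable 2: 1, 3, 4, 2, 5
d = r₁ − r₂: 4, 0, -2, -1, -1
d²: 16, 0, 4, 1, 1; Σd² = 22
ρ = 1 − 6·22/(5·24) = 1 − 132/120 = -0.100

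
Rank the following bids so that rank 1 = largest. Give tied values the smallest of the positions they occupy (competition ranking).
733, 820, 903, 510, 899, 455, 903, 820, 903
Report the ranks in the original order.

7, 5, 1, 8, 4, 9, 1, 5, 1

Sorted (descending): 903, 903, 903, 899, 820, 820, 733, 510, 455
The 3 values of 903 occupy positions 1–3 → each gets rank 1.
The 2 values of 820 occupy positions 5–6 → each gets rank 5.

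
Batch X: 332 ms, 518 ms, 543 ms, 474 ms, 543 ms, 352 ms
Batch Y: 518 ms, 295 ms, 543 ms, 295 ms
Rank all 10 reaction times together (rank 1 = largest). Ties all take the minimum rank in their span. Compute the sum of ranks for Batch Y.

23

Sorted (descending): 543, 543, 543, 518, 518, 474, 352, 332, 295, 295
The 3 values of 543 occupy positions 1–3 → each gets rank 1.
The 2 values of 518 occupy positions 4–5 → each gets rank 4.
The 2 values of 295 occupy positions 9–10 → each gets rank 9.
Batch Y values → pooled ranks: 518→4, 295→9, 543→1, 295→9
Rank sum = 4 + 9 + 1 + 9 = 23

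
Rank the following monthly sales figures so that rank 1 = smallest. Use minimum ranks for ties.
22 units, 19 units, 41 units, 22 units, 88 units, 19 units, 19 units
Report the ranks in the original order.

Sorted (ascending): 19, 19, 19, 22, 22, 41, 88
The 3 values of 19 occupy positions 1–3 → each gets rank 1.
The 2 values of 22 occupy positions 4–5 → each gets rank 4.

4, 1, 6, 4, 7, 1, 1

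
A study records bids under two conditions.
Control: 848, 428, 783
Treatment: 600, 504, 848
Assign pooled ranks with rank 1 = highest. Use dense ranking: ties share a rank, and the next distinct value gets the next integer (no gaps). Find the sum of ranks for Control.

Sorted (descending): 848, 848, 783, 600, 504, 428
The 2 values of 848 share dense rank 1.
Remaining distinct values take the next consecutive integers.
Control values → pooled ranks: 848→1, 428→5, 783→2
Rank sum = 1 + 5 + 2 = 8

8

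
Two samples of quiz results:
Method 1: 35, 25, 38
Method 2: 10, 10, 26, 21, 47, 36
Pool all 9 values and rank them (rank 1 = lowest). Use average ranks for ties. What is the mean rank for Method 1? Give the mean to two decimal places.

Sorted (ascending): 10, 10, 21, 25, 26, 35, 36, 38, 47
The 2 values of 10 occupy positions 1–2 → average rank (1+2)/2 = 1.5.
Method 1 values → pooled ranks: 35→6, 25→4, 38→8
Mean rank = (6 + 4 + 8) / 3 = 6.00

6.00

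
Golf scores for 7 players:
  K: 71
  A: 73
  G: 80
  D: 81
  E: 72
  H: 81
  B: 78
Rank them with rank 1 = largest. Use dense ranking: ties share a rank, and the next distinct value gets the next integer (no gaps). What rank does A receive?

Sorted (descending): 81, 81, 80, 78, 73, 72, 71
The 2 values of 81 share dense rank 1.
Remaining distinct values take the next consecutive integers.
A has value 73 → rank 4.

4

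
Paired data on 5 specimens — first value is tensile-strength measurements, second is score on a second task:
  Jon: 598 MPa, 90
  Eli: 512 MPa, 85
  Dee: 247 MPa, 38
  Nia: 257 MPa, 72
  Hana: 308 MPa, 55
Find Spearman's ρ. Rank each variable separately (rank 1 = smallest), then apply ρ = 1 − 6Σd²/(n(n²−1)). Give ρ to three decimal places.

0.900

Ranks of variable 1: 5, 4, 1, 2, 3
Ranks of variable 2: 5, 4, 1, 3, 2
d = r₁ − r₂: 0, 0, 0, -1, 1
d²: 0, 0, 0, 1, 1; Σd² = 2
ρ = 1 − 6·2/(5·24) = 1 − 12/120 = 0.900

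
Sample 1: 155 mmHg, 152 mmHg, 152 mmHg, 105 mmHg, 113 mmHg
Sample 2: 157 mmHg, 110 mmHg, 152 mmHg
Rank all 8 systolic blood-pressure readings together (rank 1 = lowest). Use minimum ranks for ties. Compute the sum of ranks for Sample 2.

14

Sorted (ascending): 105, 110, 113, 152, 152, 152, 155, 157
The 3 values of 152 occupy positions 4–6 → each gets rank 4.
Sample 2 values → pooled ranks: 157→8, 110→2, 152→4
Rank sum = 8 + 2 + 4 = 14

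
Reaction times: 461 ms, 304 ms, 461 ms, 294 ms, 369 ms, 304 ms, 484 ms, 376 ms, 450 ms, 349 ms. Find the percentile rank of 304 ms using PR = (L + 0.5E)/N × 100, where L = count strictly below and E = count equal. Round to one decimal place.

20.0

N = 10.
Strictly below 304: 1. Equal to 304: 2.
PR = (1 + 0.5·2)/10 × 100 = 20.0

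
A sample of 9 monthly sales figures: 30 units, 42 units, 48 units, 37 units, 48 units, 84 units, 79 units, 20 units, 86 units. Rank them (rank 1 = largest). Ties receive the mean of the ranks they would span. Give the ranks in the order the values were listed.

8, 6, 4.5, 7, 4.5, 2, 3, 9, 1

Sorted (descending): 86, 84, 79, 48, 48, 42, 37, 30, 20
The 2 values of 48 occupy positions 4–5 → average rank (4+5)/2 = 4.5.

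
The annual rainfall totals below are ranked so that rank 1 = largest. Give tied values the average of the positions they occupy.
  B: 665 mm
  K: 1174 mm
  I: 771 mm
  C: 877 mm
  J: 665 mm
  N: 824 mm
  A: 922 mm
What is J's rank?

Sorted (descending): 1174, 922, 877, 824, 771, 665, 665
The 2 values of 665 occupy positions 6–7 → average rank (6+7)/2 = 6.5.
J has value 665 mm → rank 6.5.

6.5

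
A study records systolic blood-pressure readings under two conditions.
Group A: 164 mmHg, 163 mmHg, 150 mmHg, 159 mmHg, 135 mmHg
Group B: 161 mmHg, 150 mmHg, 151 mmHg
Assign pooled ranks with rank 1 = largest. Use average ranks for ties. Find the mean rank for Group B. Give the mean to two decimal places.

4.83

Sorted (descending): 164, 163, 161, 159, 151, 150, 150, 135
The 2 values of 150 occupy positions 6–7 → average rank (6+7)/2 = 6.5.
Group B values → pooled ranks: 161→3, 150→6.5, 151→5
Mean rank = (3 + 6.5 + 5) / 3 = 4.83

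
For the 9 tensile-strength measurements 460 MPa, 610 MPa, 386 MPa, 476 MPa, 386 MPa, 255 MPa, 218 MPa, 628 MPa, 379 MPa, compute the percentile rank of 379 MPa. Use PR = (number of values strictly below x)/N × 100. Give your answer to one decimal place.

N = 9.
Strictly below 379: 2. Equal to 379: 1.
PR = 2/9 × 100 = 22.2

22.2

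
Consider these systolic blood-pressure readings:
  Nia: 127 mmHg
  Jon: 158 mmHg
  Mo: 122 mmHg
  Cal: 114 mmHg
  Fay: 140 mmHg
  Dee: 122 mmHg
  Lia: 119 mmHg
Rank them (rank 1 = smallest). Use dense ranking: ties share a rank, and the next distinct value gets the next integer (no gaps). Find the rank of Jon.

Sorted (ascending): 114, 119, 122, 122, 127, 140, 158
The 2 values of 122 share dense rank 3.
Remaining distinct values take the next consecutive integers.
Jon has value 158 mmHg → rank 6.

6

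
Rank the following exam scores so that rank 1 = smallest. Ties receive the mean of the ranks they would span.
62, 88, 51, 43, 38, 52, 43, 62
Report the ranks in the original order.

6.5, 8, 4, 2.5, 1, 5, 2.5, 6.5

Sorted (ascending): 38, 43, 43, 51, 52, 62, 62, 88
The 2 values of 43 occupy positions 2–3 → average rank (2+3)/2 = 2.5.
The 2 values of 62 occupy positions 6–7 → average rank (6+7)/2 = 6.5.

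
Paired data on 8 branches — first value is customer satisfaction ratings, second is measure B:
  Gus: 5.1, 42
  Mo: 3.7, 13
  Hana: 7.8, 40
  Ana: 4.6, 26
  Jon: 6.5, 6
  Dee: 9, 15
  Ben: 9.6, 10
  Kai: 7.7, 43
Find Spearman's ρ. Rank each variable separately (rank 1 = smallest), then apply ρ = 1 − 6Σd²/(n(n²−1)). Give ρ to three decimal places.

Ranks of variable 1: 3, 1, 6, 2, 4, 7, 8, 5
Ranks of variable 2: 7, 3, 6, 5, 1, 4, 2, 8
d = r₁ − r₂: -4, -2, 0, -3, 3, 3, 6, -3
d²: 16, 4, 0, 9, 9, 9, 36, 9; Σd² = 92
ρ = 1 − 6·92/(8·63) = 1 − 552/504 = -0.095

-0.095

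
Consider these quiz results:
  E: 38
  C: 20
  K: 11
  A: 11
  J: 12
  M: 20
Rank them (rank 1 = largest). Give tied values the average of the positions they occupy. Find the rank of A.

Sorted (descending): 38, 20, 20, 12, 11, 11
The 2 values of 20 occupy positions 2–3 → average rank (2+3)/2 = 2.5.
The 2 values of 11 occupy positions 5–6 → average rank (5+6)/2 = 5.5.
A has value 11 → rank 5.5.

5.5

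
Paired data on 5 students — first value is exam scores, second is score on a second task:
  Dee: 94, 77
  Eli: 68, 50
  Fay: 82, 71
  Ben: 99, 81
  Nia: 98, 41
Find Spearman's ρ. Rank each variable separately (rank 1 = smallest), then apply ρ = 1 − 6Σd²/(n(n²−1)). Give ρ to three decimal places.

Ranks of variable 1: 3, 1, 2, 5, 4
Ranks of variable 2: 4, 2, 3, 5, 1
d = r₁ − r₂: -1, -1, -1, 0, 3
d²: 1, 1, 1, 0, 9; Σd² = 12
ρ = 1 − 6·12/(5·24) = 1 − 72/120 = 0.400

0.400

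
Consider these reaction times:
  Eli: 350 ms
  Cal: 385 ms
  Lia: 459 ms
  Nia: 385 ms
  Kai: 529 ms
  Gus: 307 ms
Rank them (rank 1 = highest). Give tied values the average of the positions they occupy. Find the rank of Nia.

Sorted (descending): 529, 459, 385, 385, 350, 307
The 2 values of 385 occupy positions 3–4 → average rank (3+4)/2 = 3.5.
Nia has value 385 ms → rank 3.5.

3.5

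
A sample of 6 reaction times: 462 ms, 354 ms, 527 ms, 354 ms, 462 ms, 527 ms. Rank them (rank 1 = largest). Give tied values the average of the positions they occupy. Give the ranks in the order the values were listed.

3.5, 5.5, 1.5, 5.5, 3.5, 1.5

Sorted (descending): 527, 527, 462, 462, 354, 354
The 2 values of 527 occupy positions 1–2 → average rank (1+2)/2 = 1.5.
The 2 values of 462 occupy positions 3–4 → average rank (3+4)/2 = 3.5.
The 2 values of 354 occupy positions 5–6 → average rank (5+6)/2 = 5.5.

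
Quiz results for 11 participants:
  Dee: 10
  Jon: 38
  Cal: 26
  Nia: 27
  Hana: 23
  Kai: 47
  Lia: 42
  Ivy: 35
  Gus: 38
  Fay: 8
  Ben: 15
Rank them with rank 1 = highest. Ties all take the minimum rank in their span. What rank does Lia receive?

Sorted (descending): 47, 42, 38, 38, 35, 27, 26, 23, 15, 10, 8
The 2 values of 38 occupy positions 3–4 → each gets rank 3.
Lia has value 42 → rank 2.

2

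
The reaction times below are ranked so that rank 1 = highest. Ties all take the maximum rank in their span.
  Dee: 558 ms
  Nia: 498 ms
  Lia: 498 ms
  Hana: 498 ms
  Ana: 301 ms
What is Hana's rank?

4

Sorted (descending): 558, 498, 498, 498, 301
The 3 values of 498 occupy positions 2–4 → each gets rank 4.
Hana has value 498 ms → rank 4.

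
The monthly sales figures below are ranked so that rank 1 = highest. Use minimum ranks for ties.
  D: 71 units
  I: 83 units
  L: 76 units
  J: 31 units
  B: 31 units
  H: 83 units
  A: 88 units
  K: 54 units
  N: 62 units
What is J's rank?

8

Sorted (descending): 88, 83, 83, 76, 71, 62, 54, 31, 31
The 2 values of 83 occupy positions 2–3 → each gets rank 2.
The 2 values of 31 occupy positions 8–9 → each gets rank 8.
J has value 31 units → rank 8.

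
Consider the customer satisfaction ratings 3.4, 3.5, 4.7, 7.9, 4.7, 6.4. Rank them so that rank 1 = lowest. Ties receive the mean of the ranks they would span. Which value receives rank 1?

3.4

Sorted (ascending): 3.4, 3.5, 4.7, 4.7, 6.4, 7.9
The 2 values of 4.7 occupy positions 3–4 → average rank (3+4)/2 = 3.5.
Rank 1 → value 3.4.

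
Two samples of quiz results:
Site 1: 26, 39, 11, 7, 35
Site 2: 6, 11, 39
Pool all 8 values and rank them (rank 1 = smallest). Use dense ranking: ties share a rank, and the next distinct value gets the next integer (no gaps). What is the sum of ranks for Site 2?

10

Sorted (ascending): 6, 7, 11, 11, 26, 35, 39, 39
The 2 values of 11 share dense rank 3.
The 2 values of 39 share dense rank 6.
Remaining distinct values take the next consecutive integers.
Site 2 values → pooled ranks: 6→1, 11→3, 39→6
Rank sum = 1 + 3 + 6 = 10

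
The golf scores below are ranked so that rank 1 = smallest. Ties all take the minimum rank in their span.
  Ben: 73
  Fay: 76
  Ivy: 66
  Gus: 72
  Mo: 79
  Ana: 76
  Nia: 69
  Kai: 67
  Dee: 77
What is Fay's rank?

Sorted (ascending): 66, 67, 69, 72, 73, 76, 76, 77, 79
The 2 values of 76 occupy positions 6–7 → each gets rank 6.
Fay has value 76 → rank 6.

6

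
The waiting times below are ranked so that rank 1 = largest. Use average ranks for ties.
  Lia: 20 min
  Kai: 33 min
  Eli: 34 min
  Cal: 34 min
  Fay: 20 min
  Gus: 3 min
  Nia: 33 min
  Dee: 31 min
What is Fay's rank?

Sorted (descending): 34, 34, 33, 33, 31, 20, 20, 3
The 2 values of 34 occupy positions 1–2 → average rank (1+2)/2 = 1.5.
The 2 values of 33 occupy positions 3–4 → average rank (3+4)/2 = 3.5.
The 2 values of 20 occupy positions 6–7 → average rank (6+7)/2 = 6.5.
Fay has value 20 min → rank 6.5.

6.5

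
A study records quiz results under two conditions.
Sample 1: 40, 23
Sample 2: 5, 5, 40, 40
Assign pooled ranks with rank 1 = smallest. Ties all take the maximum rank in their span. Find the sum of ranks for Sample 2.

16

Sorted (ascending): 5, 5, 23, 40, 40, 40
The 2 values of 5 occupy positions 1–2 → each gets rank 2.
The 3 values of 40 occupy positions 4–6 → each gets rank 6.
Sample 2 values → pooled ranks: 5→2, 5→2, 40→6, 40→6
Rank sum = 2 + 2 + 6 + 6 = 16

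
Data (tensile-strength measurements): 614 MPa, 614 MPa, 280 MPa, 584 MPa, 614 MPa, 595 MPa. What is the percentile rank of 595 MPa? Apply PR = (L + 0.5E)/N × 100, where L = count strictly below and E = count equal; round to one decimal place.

41.7

N = 6.
Strictly below 595: 2. Equal to 595: 1.
PR = (2 + 0.5·1)/6 × 100 = 41.7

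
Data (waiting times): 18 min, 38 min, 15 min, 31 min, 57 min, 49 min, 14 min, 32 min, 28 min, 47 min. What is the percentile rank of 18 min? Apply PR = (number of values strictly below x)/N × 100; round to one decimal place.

N = 10.
Strictly below 18: 2. Equal to 18: 1.
PR = 2/10 × 100 = 20.0

20.0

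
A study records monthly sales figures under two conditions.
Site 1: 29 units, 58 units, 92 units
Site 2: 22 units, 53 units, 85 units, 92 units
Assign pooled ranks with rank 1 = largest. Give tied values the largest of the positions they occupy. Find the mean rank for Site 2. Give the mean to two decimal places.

Sorted (descending): 92, 92, 85, 58, 53, 29, 22
The 2 values of 92 occupy positions 1–2 → each gets rank 2.
Site 2 values → pooled ranks: 22→7, 53→5, 85→3, 92→2
Mean rank = (7 + 5 + 3 + 2) / 4 = 4.25

4.25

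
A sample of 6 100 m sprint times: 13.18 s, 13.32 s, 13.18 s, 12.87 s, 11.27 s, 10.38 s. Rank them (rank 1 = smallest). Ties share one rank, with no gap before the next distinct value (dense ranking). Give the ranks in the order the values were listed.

Sorted (ascending): 10.38, 11.27, 12.87, 13.18, 13.18, 13.32
The 2 values of 13.18 share dense rank 4.
Remaining distinct values take the next consecutive integers.

4, 5, 4, 3, 2, 1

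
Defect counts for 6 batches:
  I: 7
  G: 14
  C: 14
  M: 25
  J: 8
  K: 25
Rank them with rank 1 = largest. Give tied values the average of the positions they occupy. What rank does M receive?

Sorted (descending): 25, 25, 14, 14, 8, 7
The 2 values of 25 occupy positions 1–2 → average rank (1+2)/2 = 1.5.
The 2 values of 14 occupy positions 3–4 → average rank (3+4)/2 = 3.5.
M has value 25 → rank 1.5.

1.5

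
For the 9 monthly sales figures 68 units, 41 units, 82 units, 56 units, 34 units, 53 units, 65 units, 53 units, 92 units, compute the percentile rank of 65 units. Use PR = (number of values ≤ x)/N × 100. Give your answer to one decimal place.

66.7

N = 9.
Strictly below 65: 5. Equal to 65: 1.
PR = 6/9 × 100 = 66.7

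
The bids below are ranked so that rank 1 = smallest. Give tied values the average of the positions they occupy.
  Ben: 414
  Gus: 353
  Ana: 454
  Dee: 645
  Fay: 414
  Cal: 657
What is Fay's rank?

2.5

Sorted (ascending): 353, 414, 414, 454, 645, 657
The 2 values of 414 occupy positions 2–3 → average rank (2+3)/2 = 2.5.
Fay has value 414 → rank 2.5.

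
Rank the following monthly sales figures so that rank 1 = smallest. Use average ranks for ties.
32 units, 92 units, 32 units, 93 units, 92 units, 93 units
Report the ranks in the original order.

1.5, 3.5, 1.5, 5.5, 3.5, 5.5

Sorted (ascending): 32, 32, 92, 92, 93, 93
The 2 values of 32 occupy positions 1–2 → average rank (1+2)/2 = 1.5.
The 2 values of 92 occupy positions 3–4 → average rank (3+4)/2 = 3.5.
The 2 values of 93 occupy positions 5–6 → average rank (5+6)/2 = 5.5.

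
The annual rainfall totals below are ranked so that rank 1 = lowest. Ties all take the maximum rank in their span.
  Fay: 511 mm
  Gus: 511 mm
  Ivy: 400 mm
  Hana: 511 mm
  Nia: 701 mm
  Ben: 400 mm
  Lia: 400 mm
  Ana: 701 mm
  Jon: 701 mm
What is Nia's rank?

Sorted (ascending): 400, 400, 400, 511, 511, 511, 701, 701, 701
The 3 values of 400 occupy positions 1–3 → each gets rank 3.
The 3 values of 511 occupy positions 4–6 → each gets rank 6.
The 3 values of 701 occupy positions 7–9 → each gets rank 9.
Nia has value 701 mm → rank 9.

9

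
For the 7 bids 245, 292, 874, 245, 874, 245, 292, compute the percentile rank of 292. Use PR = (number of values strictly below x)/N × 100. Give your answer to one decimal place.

N = 7.
Strictly below 292: 3. Equal to 292: 2.
PR = 3/7 × 100 = 42.9

42.9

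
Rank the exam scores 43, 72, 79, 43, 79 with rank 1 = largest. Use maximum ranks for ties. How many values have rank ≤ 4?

3

Sorted (descending): 79, 79, 72, 43, 43
The 2 values of 79 occupy positions 1–2 → each gets rank 2.
The 2 values of 43 occupy positions 4–5 → each gets rank 5.
Ranks ≤ 4: {2, 2, 3} → 3 values.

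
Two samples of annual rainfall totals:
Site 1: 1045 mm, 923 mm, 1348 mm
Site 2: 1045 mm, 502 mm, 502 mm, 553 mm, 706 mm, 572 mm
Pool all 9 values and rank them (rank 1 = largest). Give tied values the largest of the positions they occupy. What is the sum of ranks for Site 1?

Sorted (descending): 1348, 1045, 1045, 923, 706, 572, 553, 502, 502
The 2 values of 1045 occupy positions 2–3 → each gets rank 3.
The 2 values of 502 occupy positions 8–9 → each gets rank 9.
Site 1 values → pooled ranks: 1045→3, 923→4, 1348→1
Rank sum = 3 + 4 + 1 = 8

8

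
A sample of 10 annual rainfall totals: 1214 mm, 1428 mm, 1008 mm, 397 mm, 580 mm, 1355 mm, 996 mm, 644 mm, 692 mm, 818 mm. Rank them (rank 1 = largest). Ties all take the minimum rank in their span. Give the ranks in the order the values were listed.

Sorted (descending): 1428, 1355, 1214, 1008, 996, 818, 692, 644, 580, 397
No ties — each value takes its position as its rank.

3, 1, 4, 10, 9, 2, 5, 8, 7, 6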